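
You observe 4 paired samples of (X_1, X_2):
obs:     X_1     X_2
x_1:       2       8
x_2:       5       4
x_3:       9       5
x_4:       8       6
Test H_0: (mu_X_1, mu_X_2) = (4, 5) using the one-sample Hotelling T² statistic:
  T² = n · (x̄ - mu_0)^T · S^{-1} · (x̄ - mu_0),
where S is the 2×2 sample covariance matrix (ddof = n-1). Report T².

Step 1 — sample mean vector:
  mean(X_1) = (2 + 5 + 9 + 8) / 4 = 24/4 = 6
  mean(X_2) = (8 + 4 + 5 + 6) / 4 = 23/4 = 5.75
  x̄ = (6, 5.75),  deviation x̄ - mu_0 = (6, 5.75) - (4, 5) = (2, 0.75).

Step 2 — sample covariance matrix, S[i,j] = (1/(n-1)) · Σ_k (x_{k,i} - mean_i) · (x_{k,j} - mean_j), divisor n-1 = 3:
  S[X_1,X_1] = ((-4)·(-4) + (-1)·(-1) + (3)·(3) + (2)·(2)) / 3 = 30/3 = 10
  S[X_1,X_2] = ((-4)·(2.25) + (-1)·(-1.75) + (3)·(-0.75) + (2)·(0.25)) / 3 = -9/3 = -3
  S[X_2,X_2] = ((2.25)·(2.25) + (-1.75)·(-1.75) + (-0.75)·(-0.75) + (0.25)·(0.25)) / 3 = 8.75/3 = 2.9167
  S = [[10, -3],
 [-3, 2.9167]].

Step 3 — invert S. det(S) = 10·2.9167 - (-3)² = 20.1667.
  S^{-1} = (1/det) · [[d, -b], [-b, a]] = [[0.1446, 0.1488],
 [0.1488, 0.4959]].

Step 4 — quadratic form (x̄ - mu_0)^T · S^{-1} · (x̄ - mu_0):
  S^{-1} · (x̄ - mu_0) = (0.4008, 0.6694),
  (x̄ - mu_0)^T · [...] = (2)·(0.4008) + (0.75)·(0.6694) = 1.3037.

Step 5 — scale by n: T² = 4 · 1.3037 = 5.2149.

T² ≈ 5.2149


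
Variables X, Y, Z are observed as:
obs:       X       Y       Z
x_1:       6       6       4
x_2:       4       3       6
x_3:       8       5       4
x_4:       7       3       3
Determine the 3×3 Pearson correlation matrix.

Step 1 — column means:
  mean(X) = (6 + 4 + 8 + 7) / 4 = 25/4 = 6.25
  mean(Y) = (6 + 3 + 5 + 3) / 4 = 17/4 = 4.25
  mean(Z) = (4 + 6 + 4 + 3) / 4 = 17/4 = 4.25

Step 2 — sample variances and covariances s[i,j] = (1/(n-1)) · Σ_k (x_{k,i} - mean_i) · (x_{k,j} - mean_j), with n-1 = 3:
  s[X,X] = ((-0.25)·(-0.25) + (-2.25)·(-2.25) + (1.75)·(1.75) + (0.75)·(0.75)) / 3 = 8.75/3 = 2.9167
  s[X,Y] = ((-0.25)·(1.75) + (-2.25)·(-1.25) + (1.75)·(0.75) + (0.75)·(-1.25)) / 3 = 2.75/3 = 0.9167
  s[X,Z] = ((-0.25)·(-0.25) + (-2.25)·(1.75) + (1.75)·(-0.25) + (0.75)·(-1.25)) / 3 = -5.25/3 = -1.75
  s[Y,Y] = ((1.75)·(1.75) + (-1.25)·(-1.25) + (0.75)·(0.75) + (-1.25)·(-1.25)) / 3 = 6.75/3 = 2.25
  s[Y,Z] = ((1.75)·(-0.25) + (-1.25)·(1.75) + (0.75)·(-0.25) + (-1.25)·(-1.25)) / 3 = -1.25/3 = -0.4167
  s[Z,Z] = ((-0.25)·(-0.25) + (1.75)·(1.75) + (-0.25)·(-0.25) + (-1.25)·(-1.25)) / 3 = 4.75/3 = 1.5833
  Sample standard deviations s_i = √(s[i,i]):
  s(X) = √(2.9167) = 1.7078
  s(Y) = √(2.25) = 1.5
  s(Z) = √(1.5833) = 1.2583

Step 3 — r_{ij} = s_{ij} / (s_i · s_j):
  r[X,X] = 1 (diagonal).
  r[X,Y] = 0.9167 / (1.7078 · 1.5) = 0.9167 / 2.5617 = 0.3578
  r[X,Z] = -1.75 / (1.7078 · 1.2583) = -1.75 / 2.149 = -0.8143
  r[Y,Y] = 1 (diagonal).
  r[Y,Z] = -0.4167 / (1.5 · 1.2583) = -0.4167 / 1.8875 = -0.2208
  r[Z,Z] = 1 (diagonal).

R is symmetric with unit diagonal. Assembling:

R = [[1, 0.3578, -0.8143],
 [0.3578, 1, -0.2208],
 [-0.8143, -0.2208, 1]]


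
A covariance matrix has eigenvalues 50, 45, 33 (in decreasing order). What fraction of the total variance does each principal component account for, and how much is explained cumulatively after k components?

Step 1 — total variance = trace(Sigma) = Σ λ_i = 50 + 45 + 33 = 128.

Step 2 — fraction explained by component i = λ_i / Σ λ:
  PC1: 50/128 = 0.3906
  PC2: 45/128 = 0.3516
  PC3: 33/128 = 0.2578

Step 3 — cumulative fraction after k components = (λ_1 + ... + λ_k) / Σ λ:
  k = 1: 50/128 = 0.3906
  k = 2: (50 + 45)/128 = 95/128 = 0.7422
  k = 3: (50 + 45 + 33)/128 = 128/128 = 1

Summary (fraction, with percent):

explained: PC1 0.3906 (39.06%), PC2 0.3516 (35.16%), PC3 0.2578 (25.78%);  cumulative: 0.3906, 0.7422, 1


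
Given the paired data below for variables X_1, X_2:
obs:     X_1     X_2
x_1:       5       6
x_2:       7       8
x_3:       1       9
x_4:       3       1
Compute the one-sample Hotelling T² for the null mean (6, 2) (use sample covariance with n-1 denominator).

Step 1 — sample mean vector:
  mean(X_1) = (5 + 7 + 1 + 3) / 4 = 16/4 = 4
  mean(X_2) = (6 + 8 + 9 + 1) / 4 = 24/4 = 6
  x̄ = (4, 6),  deviation x̄ - mu_0 = (4, 6) - (6, 2) = (-2, 4).

Step 2 — sample covariance matrix, S[i,j] = (1/(n-1)) · Σ_k (x_{k,i} - mean_i) · (x_{k,j} - mean_j), divisor n-1 = 3:
  S[X_1,X_1] = ((1)·(1) + (3)·(3) + (-3)·(-3) + (-1)·(-1)) / 3 = 20/3 = 6.6667
  S[X_1,X_2] = ((1)·(0) + (3)·(2) + (-3)·(3) + (-1)·(-5)) / 3 = 2/3 = 0.6667
  S[X_2,X_2] = ((0)·(0) + (2)·(2) + (3)·(3) + (-5)·(-5)) / 3 = 38/3 = 12.6667
  S = [[6.6667, 0.6667],
 [0.6667, 12.6667]].

Step 3 — invert S. det(S) = 6.6667·12.6667 - (0.6667)² = 84.
  S^{-1} = (1/det) · [[d, -b], [-b, a]] = [[0.1508, -0.0079],
 [-0.0079, 0.0794]].

Step 4 — quadratic form (x̄ - mu_0)^T · S^{-1} · (x̄ - mu_0):
  S^{-1} · (x̄ - mu_0) = (-0.3333, 0.3333),
  (x̄ - mu_0)^T · [...] = (-2)·(-0.3333) + (4)·(0.3333) = 2.

Step 5 — scale by n: T² = 4 · 2 = 8.

T² ≈ 8


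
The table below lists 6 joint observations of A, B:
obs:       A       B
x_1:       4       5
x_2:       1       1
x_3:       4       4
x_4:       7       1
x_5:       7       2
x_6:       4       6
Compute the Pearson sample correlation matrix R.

Step 1 — column means:
  mean(A) = (4 + 1 + 4 + 7 + 7 + 4) / 6 = 27/6 = 4.5
  mean(B) = (5 + 1 + 4 + 1 + 2 + 6) / 6 = 19/6 = 3.1667

Step 2 — sample variances and covariances s[i,j] = (1/(n-1)) · Σ_k (x_{k,i} - mean_i) · (x_{k,j} - mean_j), with n-1 = 5:
  s[A,A] = ((-0.5)·(-0.5) + (-3.5)·(-3.5) + (-0.5)·(-0.5) + (2.5)·(2.5) + (2.5)·(2.5) + (-0.5)·(-0.5)) / 5 = 25.5/5 = 5.1
  s[A,B] = ((-0.5)·(1.8333) + (-3.5)·(-2.1667) + (-0.5)·(0.8333) + (2.5)·(-2.1667) + (2.5)·(-1.1667) + (-0.5)·(2.8333)) / 5 = -3.5/5 = -0.7
  s[B,B] = ((1.8333)·(1.8333) + (-2.1667)·(-2.1667) + (0.8333)·(0.8333) + (-2.1667)·(-2.1667) + (-1.1667)·(-1.1667) + (2.8333)·(2.8333)) / 5 = 22.8333/5 = 4.5667
  Sample standard deviations s_i = √(s[i,i]):
  s(A) = √(5.1) = 2.2583
  s(B) = √(4.5667) = 2.137

Step 3 — r_{ij} = s_{ij} / (s_i · s_j):
  r[A,A] = 1 (diagonal).
  r[A,B] = -0.7 / (2.2583 · 2.137) = -0.7 / 4.826 = -0.145
  r[B,B] = 1 (diagonal).

R is symmetric with unit diagonal. Assembling:

R = [[1, -0.145],
 [-0.145, 1]]


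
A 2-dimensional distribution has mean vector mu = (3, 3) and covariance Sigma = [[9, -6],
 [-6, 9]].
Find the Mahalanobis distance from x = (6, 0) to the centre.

Step 1 — centre the observation: (x - mu) = (3, -3).

Step 2 — invert Sigma. det(Sigma) = 9·9 - (-6)² = 45.
  Sigma^{-1} = (1/det) · [[d, -b], [-b, a]] = [[0.2, 0.1333],
 [0.1333, 0.2]].

Step 3 — form the quadratic (x - mu)^T · Sigma^{-1} · (x - mu):
  Sigma^{-1} · (x - mu) = (0.2, -0.2).
  (x - mu)^T · [Sigma^{-1} · (x - mu)] = (3)·(0.2) + (-3)·(-0.2) = 1.2.

Step 4 — take square root: d = √(1.2) ≈ 1.0954.

d(x, mu) = √(1.2) ≈ 1.0954


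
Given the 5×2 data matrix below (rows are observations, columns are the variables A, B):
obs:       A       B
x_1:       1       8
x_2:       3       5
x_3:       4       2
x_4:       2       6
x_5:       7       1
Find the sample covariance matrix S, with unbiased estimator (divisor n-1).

Step 1 — column means:
  mean(A) = (1 + 3 + 4 + 2 + 7) / 5 = 17/5 = 3.4
  mean(B) = (8 + 5 + 2 + 6 + 1) / 5 = 22/5 = 4.4

Step 2 — sample covariance S[i,j] = (1/(n-1)) · Σ_k (x_{k,i} - mean_i) · (x_{k,j} - mean_j), with n-1 = 4.
  S[A,A] = ((-2.4)·(-2.4) + (-0.4)·(-0.4) + (0.6)·(0.6) + (-1.4)·(-1.4) + (3.6)·(3.6)) / 4 = 21.2/4 = 5.3
  S[A,B] = ((-2.4)·(3.6) + (-0.4)·(0.6) + (0.6)·(-2.4) + (-1.4)·(1.6) + (3.6)·(-3.4)) / 4 = -24.8/4 = -6.2
  S[B,B] = ((3.6)·(3.6) + (0.6)·(0.6) + (-2.4)·(-2.4) + (1.6)·(1.6) + (-3.4)·(-3.4)) / 4 = 33.2/4 = 8.3

S is symmetric (S[j,i] = S[i,j]). Assembling:

S = [[5.3, -6.2],
 [-6.2, 8.3]]


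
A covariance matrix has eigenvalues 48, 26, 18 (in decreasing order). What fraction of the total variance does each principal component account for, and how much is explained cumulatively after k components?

Step 1 — total variance = trace(Sigma) = Σ λ_i = 48 + 26 + 18 = 92.

Step 2 — fraction explained by component i = λ_i / Σ λ:
  PC1: 48/92 = 0.5217
  PC2: 26/92 = 0.2826
  PC3: 18/92 = 0.1957

Step 3 — cumulative fraction after k components = (λ_1 + ... + λ_k) / Σ λ:
  k = 1: 48/92 = 0.5217
  k = 2: (48 + 26)/92 = 74/92 = 0.8043
  k = 3: (48 + 26 + 18)/92 = 92/92 = 1

Summary (fraction, with percent):

explained: PC1 0.5217 (52.17%), PC2 0.2826 (28.26%), PC3 0.1957 (19.57%);  cumulative: 0.5217, 0.8043, 1


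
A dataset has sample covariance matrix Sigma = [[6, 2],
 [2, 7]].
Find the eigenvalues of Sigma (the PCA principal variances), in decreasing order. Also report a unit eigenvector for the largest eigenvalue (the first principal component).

Step 1 — characteristic polynomial of 2×2 Sigma:
  det(Sigma - λI) = λ² - trace · λ + det = 0.
  trace = 6 + 7 = 13, det = 6·7 - (2)² = 38.
Step 2 — discriminant:
  Δ = trace² - 4·det = 169 - 152 = 17.
Step 3 — eigenvalues:
  λ = (trace ± √Δ)/2 = (13 ± 4.1231)/2,
  λ_1 = 8.5616,  λ_2 = 4.4384.

Step 4 — unit eigenvector for λ_1: solve (Sigma - λ_1 I)v = 0. First row:
  (6 - 8.5616)·v_x + (2)·v_y = 0, i.e. (-2.5616)·v_x + (2)·v_y = 0,
  so v ∝ (b, λ_1 - a) = (2, 2.5616) = u.
  ||u|| = √((2)² + (2.5616)²) = √(10.5616) ≈ 3.2499,
  v_1 = u/||u|| ≈ (0.6154, 0.7882) (||v_1|| = 1).

λ_1 = 8.5616,  λ_2 = 4.4384;  v_1 ≈ (0.6154, 0.7882)


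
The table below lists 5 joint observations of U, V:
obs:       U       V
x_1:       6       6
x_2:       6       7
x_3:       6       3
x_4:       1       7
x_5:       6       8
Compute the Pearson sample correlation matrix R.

Step 1 — column means:
  mean(U) = (6 + 6 + 6 + 1 + 6) / 5 = 25/5 = 5
  mean(V) = (6 + 7 + 3 + 7 + 8) / 5 = 31/5 = 6.2

Step 2 — sample variances and covariances s[i,j] = (1/(n-1)) · Σ_k (x_{k,i} - mean_i) · (x_{k,j} - mean_j), with n-1 = 4:
  s[U,U] = ((1)·(1) + (1)·(1) + (1)·(1) + (-4)·(-4) + (1)·(1)) / 4 = 20/4 = 5
  s[U,V] = ((1)·(-0.2) + (1)·(0.8) + (1)·(-3.2) + (-4)·(0.8) + (1)·(1.8)) / 4 = -4/4 = -1
  s[V,V] = ((-0.2)·(-0.2) + (0.8)·(0.8) + (-3.2)·(-3.2) + (0.8)·(0.8) + (1.8)·(1.8)) / 4 = 14.8/4 = 3.7
  Sample standard deviations s_i = √(s[i,i]):
  s(U) = √(5) = 2.2361
  s(V) = √(3.7) = 1.9235

Step 3 — r_{ij} = s_{ij} / (s_i · s_j):
  r[U,U] = 1 (diagonal).
  r[U,V] = -1 / (2.2361 · 1.9235) = -1 / 4.3012 = -0.2325
  r[V,V] = 1 (diagonal).

R is symmetric with unit diagonal. Assembling:

R = [[1, -0.2325],
 [-0.2325, 1]]


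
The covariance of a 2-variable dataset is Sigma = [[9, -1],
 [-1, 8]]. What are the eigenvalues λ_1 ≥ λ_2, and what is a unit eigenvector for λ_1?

Step 1 — characteristic polynomial of 2×2 Sigma:
  det(Sigma - λI) = λ² - trace · λ + det = 0.
  trace = 9 + 8 = 17, det = 9·8 - (-1)² = 71.
Step 2 — discriminant:
  Δ = trace² - 4·det = 289 - 284 = 5.
Step 3 — eigenvalues:
  λ = (trace ± √Δ)/2 = (17 ± 2.2361)/2,
  λ_1 = 9.618,  λ_2 = 7.382.

Step 4 — unit eigenvector for λ_1: solve (Sigma - λ_1 I)v = 0. First row:
  (9 - 9.618)·v_x + (-1)·v_y = 0, i.e. (-0.618)·v_x + (-1)·v_y = 0,
  so v ∝ (b, λ_1 - a) = (-1, 0.618); multiply by -1 so the first entry is positive: u = (1, -0.618).
  ||u|| = √((1)² + (-0.618)²) = √(1.382) ≈ 1.1756,
  v_1 = u/||u|| ≈ (0.8507, -0.5257) (||v_1|| = 1).

λ_1 = 9.618,  λ_2 = 7.382;  v_1 ≈ (0.8507, -0.5257)


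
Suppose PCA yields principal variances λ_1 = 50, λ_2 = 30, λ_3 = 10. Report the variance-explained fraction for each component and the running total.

Step 1 — total variance = trace(Sigma) = Σ λ_i = 50 + 30 + 10 = 90.

Step 2 — fraction explained by component i = λ_i / Σ λ:
  PC1: 50/90 = 0.5556
  PC2: 30/90 = 0.3333
  PC3: 10/90 = 0.1111

Step 3 — cumulative fraction after k components = (λ_1 + ... + λ_k) / Σ λ:
  k = 1: 50/90 = 0.5556
  k = 2: (50 + 30)/90 = 80/90 = 0.8889
  k = 3: (50 + 30 + 10)/90 = 90/90 = 1

Summary (fraction, with percent):

explained: PC1 0.5556 (55.56%), PC2 0.3333 (33.33%), PC3 0.1111 (11.11%);  cumulative: 0.5556, 0.8889, 1


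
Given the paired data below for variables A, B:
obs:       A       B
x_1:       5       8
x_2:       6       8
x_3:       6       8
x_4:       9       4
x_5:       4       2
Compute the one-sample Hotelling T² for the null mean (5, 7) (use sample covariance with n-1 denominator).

Step 1 — sample mean vector:
  mean(A) = (5 + 6 + 6 + 9 + 4) / 5 = 30/5 = 6
  mean(B) = (8 + 8 + 8 + 4 + 2) / 5 = 30/5 = 6
  x̄ = (6, 6),  deviation x̄ - mu_0 = (6, 6) - (5, 7) = (1, -1).

Step 2 — sample covariance matrix, S[i,j] = (1/(n-1)) · Σ_k (x_{k,i} - mean_i) · (x_{k,j} - mean_j), divisor n-1 = 4:
  S[A,A] = ((-1)·(-1) + (0)·(0) + (0)·(0) + (3)·(3) + (-2)·(-2)) / 4 = 14/4 = 3.5
  S[A,B] = ((-1)·(2) + (0)·(2) + (0)·(2) + (3)·(-2) + (-2)·(-4)) / 4 = 0/4 = 0
  S[B,B] = ((2)·(2) + (2)·(2) + (2)·(2) + (-2)·(-2) + (-4)·(-4)) / 4 = 32/4 = 8
  S = [[3.5, 0],
 [0, 8]].

Step 3 — invert S. det(S) = 3.5·8 - (0)² = 28.
  S^{-1} = (1/det) · [[d, -b], [-b, a]] = [[0.2857, 0],
 [0, 0.125]].

Step 4 — quadratic form (x̄ - mu_0)^T · S^{-1} · (x̄ - mu_0):
  S^{-1} · (x̄ - mu_0) = (0.2857, -0.125),
  (x̄ - mu_0)^T · [...] = (1)·(0.2857) + (-1)·(-0.125) = 0.4107.

Step 5 — scale by n: T² = 5 · 0.4107 = 2.0536.

T² ≈ 2.0536


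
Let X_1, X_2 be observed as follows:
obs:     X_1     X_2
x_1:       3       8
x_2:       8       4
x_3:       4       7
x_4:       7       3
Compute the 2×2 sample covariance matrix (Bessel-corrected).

Step 1 — column means:
  mean(X_1) = (3 + 8 + 4 + 7) / 4 = 22/4 = 5.5
  mean(X_2) = (8 + 4 + 7 + 3) / 4 = 22/4 = 5.5

Step 2 — sample covariance S[i,j] = (1/(n-1)) · Σ_k (x_{k,i} - mean_i) · (x_{k,j} - mean_j), with n-1 = 3.
  S[X_1,X_1] = ((-2.5)·(-2.5) + (2.5)·(2.5) + (-1.5)·(-1.5) + (1.5)·(1.5)) / 3 = 17/3 = 5.6667
  S[X_1,X_2] = ((-2.5)·(2.5) + (2.5)·(-1.5) + (-1.5)·(1.5) + (1.5)·(-2.5)) / 3 = -16/3 = -5.3333
  S[X_2,X_2] = ((2.5)·(2.5) + (-1.5)·(-1.5) + (1.5)·(1.5) + (-2.5)·(-2.5)) / 3 = 17/3 = 5.6667

S is symmetric (S[j,i] = S[i,j]). Assembling:

S = [[5.6667, -5.3333],
 [-5.3333, 5.6667]]


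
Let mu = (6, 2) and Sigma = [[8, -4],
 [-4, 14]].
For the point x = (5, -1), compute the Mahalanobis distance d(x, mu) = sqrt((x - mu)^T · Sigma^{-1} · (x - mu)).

Step 1 — centre the observation: (x - mu) = (-1, -3).

Step 2 — invert Sigma. det(Sigma) = 8·14 - (-4)² = 96.
  Sigma^{-1} = (1/det) · [[d, -b], [-b, a]] = [[0.1458, 0.0417],
 [0.0417, 0.0833]].

Step 3 — form the quadratic (x - mu)^T · Sigma^{-1} · (x - mu):
  Sigma^{-1} · (x - mu) = (-0.2708, -0.2917).
  (x - mu)^T · [Sigma^{-1} · (x - mu)] = (-1)·(-0.2708) + (-3)·(-0.2917) = 1.1458.

Step 4 — take square root: d = √(1.1458) ≈ 1.0704.

d(x, mu) = √(1.1458) ≈ 1.0704


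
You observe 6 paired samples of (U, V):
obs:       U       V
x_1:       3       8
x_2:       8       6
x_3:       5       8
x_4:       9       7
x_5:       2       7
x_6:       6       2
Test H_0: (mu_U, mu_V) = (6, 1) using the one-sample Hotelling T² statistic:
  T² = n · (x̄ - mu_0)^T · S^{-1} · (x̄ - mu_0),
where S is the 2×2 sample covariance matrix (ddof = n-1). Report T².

Step 1 — sample mean vector:
  mean(U) = (3 + 8 + 5 + 9 + 2 + 6) / 6 = 33/6 = 5.5
  mean(V) = (8 + 6 + 8 + 7 + 7 + 2) / 6 = 38/6 = 6.3333
  x̄ = (5.5, 6.3333),  deviation x̄ - mu_0 = (5.5, 6.3333) - (6, 1) = (-0.5, 5.3333).

Step 2 — sample covariance matrix, S[i,j] = (1/(n-1)) · Σ_k (x_{k,i} - mean_i) · (x_{k,j} - mean_j), divisor n-1 = 5:
  S[U,U] = ((-2.5)·(-2.5) + (2.5)·(2.5) + (-0.5)·(-0.5) + (3.5)·(3.5) + (-3.5)·(-3.5) + (0.5)·(0.5)) / 5 = 37.5/5 = 7.5
  S[U,V] = ((-2.5)·(1.6667) + (2.5)·(-0.3333) + (-0.5)·(1.6667) + (3.5)·(0.6667) + (-3.5)·(0.6667) + (0.5)·(-4.3333)) / 5 = -8/5 = -1.6
  S[V,V] = ((1.6667)·(1.6667) + (-0.3333)·(-0.3333) + (1.6667)·(1.6667) + (0.6667)·(0.6667) + (0.6667)·(0.6667) + (-4.3333)·(-4.3333)) / 5 = 25.3333/5 = 5.0667
  S = [[7.5, -1.6],
 [-1.6, 5.0667]].

Step 3 — invert S. det(S) = 7.5·5.0667 - (-1.6)² = 35.44.
  S^{-1} = (1/det) · [[d, -b], [-b, a]] = [[0.143, 0.0451],
 [0.0451, 0.2116]].

Step 4 — quadratic form (x̄ - mu_0)^T · S^{-1} · (x̄ - mu_0):
  S^{-1} · (x̄ - mu_0) = (0.1693, 1.1061),
  (x̄ - mu_0)^T · [...] = (-0.5)·(0.1693) + (5.3333)·(1.1061) = 5.8145.

Step 5 — scale by n: T² = 6 · 5.8145 = 34.8871.

T² ≈ 34.8871


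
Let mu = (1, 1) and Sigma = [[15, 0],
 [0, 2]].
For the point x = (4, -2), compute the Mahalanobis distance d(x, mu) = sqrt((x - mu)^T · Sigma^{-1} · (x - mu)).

Step 1 — centre the observation: (x - mu) = (3, -3).

Step 2 — invert Sigma. det(Sigma) = 15·2 - (0)² = 30.
  Sigma^{-1} = (1/det) · [[d, -b], [-b, a]] = [[0.0667, 0],
 [0, 0.5]].

Step 3 — form the quadratic (x - mu)^T · Sigma^{-1} · (x - mu):
  Sigma^{-1} · (x - mu) = (0.2, -1.5).
  (x - mu)^T · [Sigma^{-1} · (x - mu)] = (3)·(0.2) + (-3)·(-1.5) = 5.1.

Step 4 — take square root: d = √(5.1) ≈ 2.2583.

d(x, mu) = √(5.1) ≈ 2.2583


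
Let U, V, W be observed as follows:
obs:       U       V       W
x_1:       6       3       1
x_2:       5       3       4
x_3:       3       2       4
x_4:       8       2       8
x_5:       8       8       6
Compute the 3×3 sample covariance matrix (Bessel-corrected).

Step 1 — column means:
  mean(U) = (6 + 5 + 3 + 8 + 8) / 5 = 30/5 = 6
  mean(V) = (3 + 3 + 2 + 2 + 8) / 5 = 18/5 = 3.6
  mean(W) = (1 + 4 + 4 + 8 + 6) / 5 = 23/5 = 4.6

Step 2 — sample covariance S[i,j] = (1/(n-1)) · Σ_k (x_{k,i} - mean_i) · (x_{k,j} - mean_j), with n-1 = 4.
  S[U,U] = ((0)·(0) + (-1)·(-1) + (-3)·(-3) + (2)·(2) + (2)·(2)) / 4 = 18/4 = 4.5
  S[U,V] = ((0)·(-0.6) + (-1)·(-0.6) + (-3)·(-1.6) + (2)·(-1.6) + (2)·(4.4)) / 4 = 11/4 = 2.75
  S[U,W] = ((0)·(-3.6) + (-1)·(-0.6) + (-3)·(-0.6) + (2)·(3.4) + (2)·(1.4)) / 4 = 12/4 = 3
  S[V,V] = ((-0.6)·(-0.6) + (-0.6)·(-0.6) + (-1.6)·(-1.6) + (-1.6)·(-1.6) + (4.4)·(4.4)) / 4 = 25.2/4 = 6.3
  S[V,W] = ((-0.6)·(-3.6) + (-0.6)·(-0.6) + (-1.6)·(-0.6) + (-1.6)·(3.4) + (4.4)·(1.4)) / 4 = 4.2/4 = 1.05
  S[W,W] = ((-3.6)·(-3.6) + (-0.6)·(-0.6) + (-0.6)·(-0.6) + (3.4)·(3.4) + (1.4)·(1.4)) / 4 = 27.2/4 = 6.8

S is symmetric (S[j,i] = S[i,j]). Assembling:

S = [[4.5, 2.75, 3],
 [2.75, 6.3, 1.05],
 [3, 1.05, 6.8]]


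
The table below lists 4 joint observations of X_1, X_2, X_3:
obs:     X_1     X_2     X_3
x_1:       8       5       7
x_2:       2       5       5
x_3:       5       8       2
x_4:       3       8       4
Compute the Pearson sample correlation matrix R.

Step 1 — column means:
  mean(X_1) = (8 + 2 + 5 + 3) / 4 = 18/4 = 4.5
  mean(X_2) = (5 + 5 + 8 + 8) / 4 = 26/4 = 6.5
  mean(X_3) = (7 + 5 + 2 + 4) / 4 = 18/4 = 4.5

Step 2 — sample variances and covariances s[i,j] = (1/(n-1)) · Σ_k (x_{k,i} - mean_i) · (x_{k,j} - mean_j), with n-1 = 3:
  s[X_1,X_1] = ((3.5)·(3.5) + (-2.5)·(-2.5) + (0.5)·(0.5) + (-1.5)·(-1.5)) / 3 = 21/3 = 7
  s[X_1,X_2] = ((3.5)·(-1.5) + (-2.5)·(-1.5) + (0.5)·(1.5) + (-1.5)·(1.5)) / 3 = -3/3 = -1
  s[X_1,X_3] = ((3.5)·(2.5) + (-2.5)·(0.5) + (0.5)·(-2.5) + (-1.5)·(-0.5)) / 3 = 7/3 = 2.3333
  s[X_2,X_2] = ((-1.5)·(-1.5) + (-1.5)·(-1.5) + (1.5)·(1.5) + (1.5)·(1.5)) / 3 = 9/3 = 3
  s[X_2,X_3] = ((-1.5)·(2.5) + (-1.5)·(0.5) + (1.5)·(-2.5) + (1.5)·(-0.5)) / 3 = -9/3 = -3
  s[X_3,X_3] = ((2.5)·(2.5) + (0.5)·(0.5) + (-2.5)·(-2.5) + (-0.5)·(-0.5)) / 3 = 13/3 = 4.3333
  Sample standard deviations s_i = √(s[i,i]):
  s(X_1) = √(7) = 2.6458
  s(X_2) = √(3) = 1.7321
  s(X_3) = √(4.3333) = 2.0817

Step 3 — r_{ij} = s_{ij} / (s_i · s_j):
  r[X_1,X_1] = 1 (diagonal).
  r[X_1,X_2] = -1 / (2.6458 · 1.7321) = -1 / 4.5826 = -0.2182
  r[X_1,X_3] = 2.3333 / (2.6458 · 2.0817) = 2.3333 / 5.5076 = 0.4237
  r[X_2,X_2] = 1 (diagonal).
  r[X_2,X_3] = -3 / (1.7321 · 2.0817) = -3 / 3.6056 = -0.8321
  r[X_3,X_3] = 1 (diagonal).

R is symmetric with unit diagonal. Assembling:

R = [[1, -0.2182, 0.4237],
 [-0.2182, 1, -0.8321],
 [0.4237, -0.8321, 1]]


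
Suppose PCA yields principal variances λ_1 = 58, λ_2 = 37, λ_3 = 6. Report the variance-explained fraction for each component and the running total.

Step 1 — total variance = trace(Sigma) = Σ λ_i = 58 + 37 + 6 = 101.

Step 2 — fraction explained by component i = λ_i / Σ λ:
  PC1: 58/101 = 0.5743
  PC2: 37/101 = 0.3663
  PC3: 6/101 = 0.0594

Step 3 — cumulative fraction after k components = (λ_1 + ... + λ_k) / Σ λ:
  k = 1: 58/101 = 0.5743
  k = 2: (58 + 37)/101 = 95/101 = 0.9406
  k = 3: (58 + 37 + 6)/101 = 101/101 = 1

Summary (fraction, with percent):

explained: PC1 0.5743 (57.43%), PC2 0.3663 (36.63%), PC3 0.0594 (5.94%);  cumulative: 0.5743, 0.9406, 1


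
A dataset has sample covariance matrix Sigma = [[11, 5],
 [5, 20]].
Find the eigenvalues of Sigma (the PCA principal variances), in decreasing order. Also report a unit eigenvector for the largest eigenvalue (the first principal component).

Step 1 — characteristic polynomial of 2×2 Sigma:
  det(Sigma - λI) = λ² - trace · λ + det = 0.
  trace = 11 + 20 = 31, det = 11·20 - (5)² = 195.
Step 2 — discriminant:
  Δ = trace² - 4·det = 961 - 780 = 181.
Step 3 — eigenvalues:
  λ = (trace ± √Δ)/2 = (31 ± 13.4536)/2,
  λ_1 = 22.2268,  λ_2 = 8.7732.

Step 4 — unit eigenvector for λ_1: solve (Sigma - λ_1 I)v = 0. First row:
  (11 - 22.2268)·v_x + (5)·v_y = 0, i.e. (-11.2268)·v_x + (5)·v_y = 0,
  so v ∝ (b, λ_1 - a) = (5, 11.2268) = u.
  ||u|| = √((5)² + (11.2268)²) = √(151.0413) ≈ 12.2899,
  v_1 = u/||u|| ≈ (0.4068, 0.9135) (||v_1|| = 1).

λ_1 = 22.2268,  λ_2 = 8.7732;  v_1 ≈ (0.4068, 0.9135)


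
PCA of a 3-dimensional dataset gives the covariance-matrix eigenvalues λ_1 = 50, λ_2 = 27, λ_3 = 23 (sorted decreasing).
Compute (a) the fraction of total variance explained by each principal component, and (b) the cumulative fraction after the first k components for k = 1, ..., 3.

Step 1 — total variance = trace(Sigma) = Σ λ_i = 50 + 27 + 23 = 100.

Step 2 — fraction explained by component i = λ_i / Σ λ:
  PC1: 50/100 = 0.5
  PC2: 27/100 = 0.27
  PC3: 23/100 = 0.23

Step 3 — cumulative fraction after k components = (λ_1 + ... + λ_k) / Σ λ:
  k = 1: 50/100 = 0.5
  k = 2: (50 + 27)/100 = 77/100 = 0.77
  k = 3: (50 + 27 + 23)/100 = 100/100 = 1

Summary (fraction, with percent):

explained: PC1 0.5 (50%), PC2 0.27 (27%), PC3 0.23 (23%);  cumulative: 0.5, 0.77, 1


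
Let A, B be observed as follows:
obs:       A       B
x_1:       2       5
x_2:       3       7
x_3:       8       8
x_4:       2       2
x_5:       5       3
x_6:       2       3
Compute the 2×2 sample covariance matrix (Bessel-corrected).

Step 1 — column means:
  mean(A) = (2 + 3 + 8 + 2 + 5 + 2) / 6 = 22/6 = 3.6667
  mean(B) = (5 + 7 + 8 + 2 + 3 + 3) / 6 = 28/6 = 4.6667

Step 2 — sample covariance S[i,j] = (1/(n-1)) · Σ_k (x_{k,i} - mean_i) · (x_{k,j} - mean_j), with n-1 = 5.
  S[A,A] = ((-1.6667)·(-1.6667) + (-0.6667)·(-0.6667) + (4.3333)·(4.3333) + (-1.6667)·(-1.6667) + (1.3333)·(1.3333) + (-1.6667)·(-1.6667)) / 5 = 29.3333/5 = 5.8667
  S[A,B] = ((-1.6667)·(0.3333) + (-0.6667)·(2.3333) + (4.3333)·(3.3333) + (-1.6667)·(-2.6667) + (1.3333)·(-1.6667) + (-1.6667)·(-1.6667)) / 5 = 17.3333/5 = 3.4667
  S[B,B] = ((0.3333)·(0.3333) + (2.3333)·(2.3333) + (3.3333)·(3.3333) + (-2.6667)·(-2.6667) + (-1.6667)·(-1.6667) + (-1.6667)·(-1.6667)) / 5 = 29.3333/5 = 5.8667

S is symmetric (S[j,i] = S[i,j]). Assembling:

S = [[5.8667, 3.4667],
 [3.4667, 5.8667]]


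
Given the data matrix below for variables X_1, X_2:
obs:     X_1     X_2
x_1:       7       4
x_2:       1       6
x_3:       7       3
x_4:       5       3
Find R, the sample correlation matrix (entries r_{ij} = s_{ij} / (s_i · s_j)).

Step 1 — column means:
  mean(X_1) = (7 + 1 + 7 + 5) / 4 = 20/4 = 5
  mean(X_2) = (4 + 6 + 3 + 3) / 4 = 16/4 = 4

Step 2 — sample variances and covariances s[i,j] = (1/(n-1)) · Σ_k (x_{k,i} - mean_i) · (x_{k,j} - mean_j), with n-1 = 3:
  s[X_1,X_1] = ((2)·(2) + (-4)·(-4) + (2)·(2) + (0)·(0)) / 3 = 24/3 = 8
  s[X_1,X_2] = ((2)·(0) + (-4)·(2) + (2)·(-1) + (0)·(-1)) / 3 = -10/3 = -3.3333
  s[X_2,X_2] = ((0)·(0) + (2)·(2) + (-1)·(-1) + (-1)·(-1)) / 3 = 6/3 = 2
  Sample standard deviations s_i = √(s[i,i]):
  s(X_1) = √(8) = 2.8284
  s(X_2) = √(2) = 1.4142

Step 3 — r_{ij} = s_{ij} / (s_i · s_j):
  r[X_1,X_1] = 1 (diagonal).
  r[X_1,X_2] = -3.3333 / (2.8284 · 1.4142) = -3.3333 / 4 = -0.8333
  r[X_2,X_2] = 1 (diagonal).

R is symmetric with unit diagonal. Assembling:

R = [[1, -0.8333],
 [-0.8333, 1]]


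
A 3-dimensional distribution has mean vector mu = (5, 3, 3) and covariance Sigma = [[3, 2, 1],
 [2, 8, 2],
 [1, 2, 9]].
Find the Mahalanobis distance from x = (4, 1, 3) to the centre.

Step 1 — centre the observation: (x - mu) = (-1, -2, 0).

Step 2 — invert Sigma (cofactor / det for 3×3, or solve directly):
  Sigma^{-1} = [[0.4048, -0.0952, -0.0238],
 [-0.0952, 0.1548, -0.0238],
 [-0.0238, -0.0238, 0.119]].

Step 3 — form the quadratic (x - mu)^T · Sigma^{-1} · (x - mu):
  Sigma^{-1} · (x - mu) = (-0.2143, -0.2143, 0.0714).
  (x - mu)^T · [Sigma^{-1} · (x - mu)] = (-1)·(-0.2143) + (-2)·(-0.2143) + (0)·(0.0714) = 0.6429.

Step 4 — take square root: d = √(0.6429) ≈ 0.8018.

d(x, mu) = √(0.6429) ≈ 0.8018


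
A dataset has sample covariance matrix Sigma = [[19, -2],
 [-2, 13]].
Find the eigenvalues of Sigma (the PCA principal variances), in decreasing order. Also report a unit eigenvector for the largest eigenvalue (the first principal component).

Step 1 — characteristic polynomial of 2×2 Sigma:
  det(Sigma - λI) = λ² - trace · λ + det = 0.
  trace = 19 + 13 = 32, det = 19·13 - (-2)² = 243.
Step 2 — discriminant:
  Δ = trace² - 4·det = 1024 - 972 = 52.
Step 3 — eigenvalues:
  λ = (trace ± √Δ)/2 = (32 ± 7.2111)/2,
  λ_1 = 19.6056,  λ_2 = 12.3944.

Step 4 — unit eigenvector for λ_1: solve (Sigma - λ_1 I)v = 0. First row:
  (19 - 19.6056)·v_x + (-2)·v_y = 0, i.e. (-0.6056)·v_x + (-2)·v_y = 0,
  so v ∝ (b, λ_1 - a) = (-2, 0.6056); multiply by -1 so the first entry is positive: u = (2, -0.6056).
  ||u|| = √((2)² + (-0.6056)²) = √(4.3667) ≈ 2.0897,
  v_1 = u/||u|| ≈ (0.9571, -0.2898) (||v_1|| = 1).

λ_1 = 19.6056,  λ_2 = 12.3944;  v_1 ≈ (0.9571, -0.2898)


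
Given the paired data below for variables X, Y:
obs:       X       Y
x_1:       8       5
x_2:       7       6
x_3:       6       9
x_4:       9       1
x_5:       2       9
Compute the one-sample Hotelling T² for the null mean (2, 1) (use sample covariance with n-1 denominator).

Step 1 — sample mean vector:
  mean(X) = (8 + 7 + 6 + 9 + 2) / 5 = 32/5 = 6.4
  mean(Y) = (5 + 6 + 9 + 1 + 9) / 5 = 30/5 = 6
  x̄ = (6.4, 6),  deviation x̄ - mu_0 = (6.4, 6) - (2, 1) = (4.4, 5).

Step 2 — sample covariance matrix, S[i,j] = (1/(n-1)) · Σ_k (x_{k,i} - mean_i) · (x_{k,j} - mean_j), divisor n-1 = 4:
  S[X,X] = ((1.6)·(1.6) + (0.6)·(0.6) + (-0.4)·(-0.4) + (2.6)·(2.6) + (-4.4)·(-4.4)) / 4 = 29.2/4 = 7.3
  S[X,Y] = ((1.6)·(-1) + (0.6)·(0) + (-0.4)·(3) + (2.6)·(-5) + (-4.4)·(3)) / 4 = -29/4 = -7.25
  S[Y,Y] = ((-1)·(-1) + (0)·(0) + (3)·(3) + (-5)·(-5) + (3)·(3)) / 4 = 44/4 = 11
  S = [[7.3, -7.25],
 [-7.25, 11]].

Step 3 — invert S. det(S) = 7.3·11 - (-7.25)² = 27.7375.
  S^{-1} = (1/det) · [[d, -b], [-b, a]] = [[0.3966, 0.2614],
 [0.2614, 0.2632]].

Step 4 — quadratic form (x̄ - mu_0)^T · S^{-1} · (x̄ - mu_0):
  S^{-1} · (x̄ - mu_0) = (3.0518, 2.466),
  (x̄ - mu_0)^T · [...] = (4.4)·(3.0518) + (5)·(2.466) = 25.7579.

Step 5 — scale by n: T² = 5 · 25.7579 = 128.7895.

T² ≈ 128.7895


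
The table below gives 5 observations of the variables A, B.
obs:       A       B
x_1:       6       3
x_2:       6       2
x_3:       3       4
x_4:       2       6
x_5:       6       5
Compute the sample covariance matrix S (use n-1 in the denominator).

Step 1 — column means:
  mean(A) = (6 + 6 + 3 + 2 + 6) / 5 = 23/5 = 4.6
  mean(B) = (3 + 2 + 4 + 6 + 5) / 5 = 20/5 = 4

Step 2 — sample covariance S[i,j] = (1/(n-1)) · Σ_k (x_{k,i} - mean_i) · (x_{k,j} - mean_j), with n-1 = 4.
  S[A,A] = ((1.4)·(1.4) + (1.4)·(1.4) + (-1.6)·(-1.6) + (-2.6)·(-2.6) + (1.4)·(1.4)) / 4 = 15.2/4 = 3.8
  S[A,B] = ((1.4)·(-1) + (1.4)·(-2) + (-1.6)·(0) + (-2.6)·(2) + (1.4)·(1)) / 4 = -8/4 = -2
  S[B,B] = ((-1)·(-1) + (-2)·(-2) + (0)·(0) + (2)·(2) + (1)·(1)) / 4 = 10/4 = 2.5

S is symmetric (S[j,i] = S[i,j]). Assembling:

S = [[3.8, -2],
 [-2, 2.5]]


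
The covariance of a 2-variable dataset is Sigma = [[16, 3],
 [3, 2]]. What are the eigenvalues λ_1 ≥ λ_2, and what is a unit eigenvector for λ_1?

Step 1 — characteristic polynomial of 2×2 Sigma:
  det(Sigma - λI) = λ² - trace · λ + det = 0.
  trace = 16 + 2 = 18, det = 16·2 - (3)² = 23.
Step 2 — discriminant:
  Δ = trace² - 4·det = 324 - 92 = 232.
Step 3 — eigenvalues:
  λ = (trace ± √Δ)/2 = (18 ± 15.2315)/2,
  λ_1 = 16.6158,  λ_2 = 1.3842.

Step 4 — unit eigenvector for λ_1: solve (Sigma - λ_1 I)v = 0. First row:
  (16 - 16.6158)·v_x + (3)·v_y = 0, i.e. (-0.6158)·v_x + (3)·v_y = 0,
  so v ∝ (b, λ_1 - a) = (3, 0.6158) = u.
  ||u|| = √((3)² + (0.6158)²) = √(9.3792) ≈ 3.0625,
  v_1 = u/||u|| ≈ (0.9796, 0.2011) (||v_1|| = 1).

λ_1 = 16.6158,  λ_2 = 1.3842;  v_1 ≈ (0.9796, 0.2011)


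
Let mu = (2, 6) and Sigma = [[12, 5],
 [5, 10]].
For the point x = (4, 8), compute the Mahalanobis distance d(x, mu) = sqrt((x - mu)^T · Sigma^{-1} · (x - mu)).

Step 1 — centre the observation: (x - mu) = (2, 2).

Step 2 — invert Sigma. det(Sigma) = 12·10 - (5)² = 95.
  Sigma^{-1} = (1/det) · [[d, -b], [-b, a]] = [[0.1053, -0.0526],
 [-0.0526, 0.1263]].

Step 3 — form the quadratic (x - mu)^T · Sigma^{-1} · (x - mu):
  Sigma^{-1} · (x - mu) = (0.1053, 0.1474).
  (x - mu)^T · [Sigma^{-1} · (x - mu)] = (2)·(0.1053) + (2)·(0.1474) = 0.5053.

Step 4 — take square root: d = √(0.5053) ≈ 0.7108.

d(x, mu) = √(0.5053) ≈ 0.7108


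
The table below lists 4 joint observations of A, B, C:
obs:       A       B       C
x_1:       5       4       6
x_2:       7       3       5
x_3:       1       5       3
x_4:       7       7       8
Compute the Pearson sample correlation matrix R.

Step 1 — column means:
  mean(A) = (5 + 7 + 1 + 7) / 4 = 20/4 = 5
  mean(B) = (4 + 3 + 5 + 7) / 4 = 19/4 = 4.75
  mean(C) = (6 + 5 + 3 + 8) / 4 = 22/4 = 5.5

Step 2 — sample variances and covariances s[i,j] = (1/(n-1)) · Σ_k (x_{k,i} - mean_i) · (x_{k,j} - mean_j), with n-1 = 3:
  s[A,A] = ((0)·(0) + (2)·(2) + (-4)·(-4) + (2)·(2)) / 3 = 24/3 = 8
  s[A,B] = ((0)·(-0.75) + (2)·(-1.75) + (-4)·(0.25) + (2)·(2.25)) / 3 = 0/3 = 0
  s[A,C] = ((0)·(0.5) + (2)·(-0.5) + (-4)·(-2.5) + (2)·(2.5)) / 3 = 14/3 = 4.6667
  s[B,B] = ((-0.75)·(-0.75) + (-1.75)·(-1.75) + (0.25)·(0.25) + (2.25)·(2.25)) / 3 = 8.75/3 = 2.9167
  s[B,C] = ((-0.75)·(0.5) + (-1.75)·(-0.5) + (0.25)·(-2.5) + (2.25)·(2.5)) / 3 = 5.5/3 = 1.8333
  s[C,C] = ((0.5)·(0.5) + (-0.5)·(-0.5) + (-2.5)·(-2.5) + (2.5)·(2.5)) / 3 = 13/3 = 4.3333
  Sample standard deviations s_i = √(s[i,i]):
  s(A) = √(8) = 2.8284
  s(B) = √(2.9167) = 1.7078
  s(C) = √(4.3333) = 2.0817

Step 3 — r_{ij} = s_{ij} / (s_i · s_j):
  r[A,A] = 1 (diagonal).
  r[A,B] = 0 / (2.8284 · 1.7078) = 0 / 4.8305 = 0
  r[A,C] = 4.6667 / (2.8284 · 2.0817) = 4.6667 / 5.8878 = 0.7926
  r[B,B] = 1 (diagonal).
  r[B,C] = 1.8333 / (1.7078 · 2.0817) = 1.8333 / 3.5551 = 0.5157
  r[C,C] = 1 (diagonal).

R is symmetric with unit diagonal. Assembling:

R = [[1, 0, 0.7926],
 [0, 1, 0.5157],
 [0.7926, 0.5157, 1]]


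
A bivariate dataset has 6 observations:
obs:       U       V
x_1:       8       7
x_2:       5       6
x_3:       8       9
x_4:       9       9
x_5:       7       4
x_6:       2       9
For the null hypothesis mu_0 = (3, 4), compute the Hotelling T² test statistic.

Step 1 — sample mean vector:
  mean(U) = (8 + 5 + 8 + 9 + 7 + 2) / 6 = 39/6 = 6.5
  mean(V) = (7 + 6 + 9 + 9 + 4 + 9) / 6 = 44/6 = 7.3333
  x̄ = (6.5, 7.3333),  deviation x̄ - mu_0 = (6.5, 7.3333) - (3, 4) = (3.5, 3.3333).

Step 2 — sample covariance matrix, S[i,j] = (1/(n-1)) · Σ_k (x_{k,i} - mean_i) · (x_{k,j} - mean_j), divisor n-1 = 5:
  S[U,U] = ((1.5)·(1.5) + (-1.5)·(-1.5) + (1.5)·(1.5) + (2.5)·(2.5) + (0.5)·(0.5) + (-4.5)·(-4.5)) / 5 = 33.5/5 = 6.7
  S[U,V] = ((1.5)·(-0.3333) + (-1.5)·(-1.3333) + (1.5)·(1.6667) + (2.5)·(1.6667) + (0.5)·(-3.3333) + (-4.5)·(1.6667)) / 5 = -1/5 = -0.2
  S[V,V] = ((-0.3333)·(-0.3333) + (-1.3333)·(-1.3333) + (1.6667)·(1.6667) + (1.6667)·(1.6667) + (-3.3333)·(-3.3333) + (1.6667)·(1.6667)) / 5 = 21.3333/5 = 4.2667
  S = [[6.7, -0.2],
 [-0.2, 4.2667]].

Step 3 — invert S. det(S) = 6.7·4.2667 - (-0.2)² = 28.5467.
  S^{-1} = (1/det) · [[d, -b], [-b, a]] = [[0.1495, 0.007],
 [0.007, 0.2347]].

Step 4 — quadratic form (x̄ - mu_0)^T · S^{-1} · (x̄ - mu_0):
  S^{-1} · (x̄ - mu_0) = (0.5465, 0.8069),
  (x̄ - mu_0)^T · [...] = (3.5)·(0.5465) + (3.3333)·(0.8069) = 4.6022.

Step 5 — scale by n: T² = 6 · 4.6022 = 27.6133.

T² ≈ 27.6133


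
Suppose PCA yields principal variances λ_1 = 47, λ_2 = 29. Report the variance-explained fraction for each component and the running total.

Step 1 — total variance = trace(Sigma) = Σ λ_i = 47 + 29 = 76.

Step 2 — fraction explained by component i = λ_i / Σ λ:
  PC1: 47/76 = 0.6184
  PC2: 29/76 = 0.3816

Step 3 — cumulative fraction after k components = (λ_1 + ... + λ_k) / Σ λ:
  k = 1: 47/76 = 0.6184
  k = 2: (47 + 29)/76 = 76/76 = 1

Summary (fraction, with percent):

explained: PC1 0.6184 (61.84%), PC2 0.3816 (38.16%);  cumulative: 0.6184, 1


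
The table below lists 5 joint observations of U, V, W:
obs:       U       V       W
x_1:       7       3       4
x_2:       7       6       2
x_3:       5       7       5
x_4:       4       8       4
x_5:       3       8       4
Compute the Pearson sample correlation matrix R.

Step 1 — column means:
  mean(U) = (7 + 7 + 5 + 4 + 3) / 5 = 26/5 = 5.2
  mean(V) = (3 + 6 + 7 + 8 + 8) / 5 = 32/5 = 6.4
  mean(W) = (4 + 2 + 5 + 4 + 4) / 5 = 19/5 = 3.8

Step 2 — sample variances and covariances s[i,j] = (1/(n-1)) · Σ_k (x_{k,i} - mean_i) · (x_{k,j} - mean_j), with n-1 = 4:
  s[U,U] = ((1.8)·(1.8) + (1.8)·(1.8) + (-0.2)·(-0.2) + (-1.2)·(-1.2) + (-2.2)·(-2.2)) / 4 = 12.8/4 = 3.2
  s[U,V] = ((1.8)·(-3.4) + (1.8)·(-0.4) + (-0.2)·(0.6) + (-1.2)·(1.6) + (-2.2)·(1.6)) / 4 = -12.4/4 = -3.1
  s[U,W] = ((1.8)·(0.2) + (1.8)·(-1.8) + (-0.2)·(1.2) + (-1.2)·(0.2) + (-2.2)·(0.2)) / 4 = -3.8/4 = -0.95
  s[V,V] = ((-3.4)·(-3.4) + (-0.4)·(-0.4) + (0.6)·(0.6) + (1.6)·(1.6) + (1.6)·(1.6)) / 4 = 17.2/4 = 4.3
  s[V,W] = ((-3.4)·(0.2) + (-0.4)·(-1.8) + (0.6)·(1.2) + (1.6)·(0.2) + (1.6)·(0.2)) / 4 = 1.4/4 = 0.35
  s[W,W] = ((0.2)·(0.2) + (-1.8)·(-1.8) + (1.2)·(1.2) + (0.2)·(0.2) + (0.2)·(0.2)) / 4 = 4.8/4 = 1.2
  Sample standard deviations s_i = √(s[i,i]):
  s(U) = √(3.2) = 1.7889
  s(V) = √(4.3) = 2.0736
  s(W) = √(1.2) = 1.0954

Step 3 — r_{ij} = s_{ij} / (s_i · s_j):
  r[U,U] = 1 (diagonal).
  r[U,V] = -3.1 / (1.7889 · 2.0736) = -3.1 / 3.7094 = -0.8357
  r[U,W] = -0.95 / (1.7889 · 1.0954) = -0.95 / 1.9596 = -0.4848
  r[V,V] = 1 (diagonal).
  r[V,W] = 0.35 / (2.0736 · 1.0954) = 0.35 / 2.2716 = 0.1541
  r[W,W] = 1 (diagonal).

R is symmetric with unit diagonal. Assembling:

R = [[1, -0.8357, -0.4848],
 [-0.8357, 1, 0.1541],
 [-0.4848, 0.1541, 1]]


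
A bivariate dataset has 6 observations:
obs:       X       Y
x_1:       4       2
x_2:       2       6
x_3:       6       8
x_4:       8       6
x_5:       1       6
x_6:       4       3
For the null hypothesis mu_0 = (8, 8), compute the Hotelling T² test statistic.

Step 1 — sample mean vector:
  mean(X) = (4 + 2 + 6 + 8 + 1 + 4) / 6 = 25/6 = 4.1667
  mean(Y) = (2 + 6 + 8 + 6 + 6 + 3) / 6 = 31/6 = 5.1667
  x̄ = (4.1667, 5.1667),  deviation x̄ - mu_0 = (4.1667, 5.1667) - (8, 8) = (-3.8333, -2.8333).

Step 2 — sample covariance matrix, S[i,j] = (1/(n-1)) · Σ_k (x_{k,i} - mean_i) · (x_{k,j} - mean_j), divisor n-1 = 5:
  S[X,X] = ((-0.1667)·(-0.1667) + (-2.1667)·(-2.1667) + (1.8333)·(1.8333) + (3.8333)·(3.8333) + (-3.1667)·(-3.1667) + (-0.1667)·(-0.1667)) / 5 = 32.8333/5 = 6.5667
  S[X,Y] = ((-0.1667)·(-3.1667) + (-2.1667)·(0.8333) + (1.8333)·(2.8333) + (3.8333)·(0.8333) + (-3.1667)·(0.8333) + (-0.1667)·(-2.1667)) / 5 = 4.8333/5 = 0.9667
  S[Y,Y] = ((-3.1667)·(-3.1667) + (0.8333)·(0.8333) + (2.8333)·(2.8333) + (0.8333)·(0.8333) + (0.8333)·(0.8333) + (-2.1667)·(-2.1667)) / 5 = 24.8333/5 = 4.9667
  S = [[6.5667, 0.9667],
 [0.9667, 4.9667]].

Step 3 — invert S. det(S) = 6.5667·4.9667 - (0.9667)² = 31.68.
  S^{-1} = (1/det) · [[d, -b], [-b, a]] = [[0.1568, -0.0305],
 [-0.0305, 0.2073]].

Step 4 — quadratic form (x̄ - mu_0)^T · S^{-1} · (x̄ - mu_0):
  S^{-1} · (x̄ - mu_0) = (-0.5145, -0.4703),
  (x̄ - mu_0)^T · [...] = (-3.8333)·(-0.5145) + (-2.8333)·(-0.4703) = 3.3049.

Step 5 — scale by n: T² = 6 · 3.3049 = 19.8295.

T² ≈ 19.8295


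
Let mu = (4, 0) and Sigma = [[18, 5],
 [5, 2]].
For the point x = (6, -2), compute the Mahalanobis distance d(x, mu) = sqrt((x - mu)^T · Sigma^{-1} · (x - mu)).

Step 1 — centre the observation: (x - mu) = (2, -2).

Step 2 — invert Sigma. det(Sigma) = 18·2 - (5)² = 11.
  Sigma^{-1} = (1/det) · [[d, -b], [-b, a]] = [[0.1818, -0.4545],
 [-0.4545, 1.6364]].

Step 3 — form the quadratic (x - mu)^T · Sigma^{-1} · (x - mu):
  Sigma^{-1} · (x - mu) = (1.2727, -4.1818).
  (x - mu)^T · [Sigma^{-1} · (x - mu)] = (2)·(1.2727) + (-2)·(-4.1818) = 10.9091.

Step 4 — take square root: d = √(10.9091) ≈ 3.3029.

d(x, mu) = √(10.9091) ≈ 3.3029


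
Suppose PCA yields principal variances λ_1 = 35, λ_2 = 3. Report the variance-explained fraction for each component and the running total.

Step 1 — total variance = trace(Sigma) = Σ λ_i = 35 + 3 = 38.

Step 2 — fraction explained by component i = λ_i / Σ λ:
  PC1: 35/38 = 0.9211
  PC2: 3/38 = 0.0789

Step 3 — cumulative fraction after k components = (λ_1 + ... + λ_k) / Σ λ:
  k = 1: 35/38 = 0.9211
  k = 2: (35 + 3)/38 = 38/38 = 1

Summary (fraction, with percent):

explained: PC1 0.9211 (92.11%), PC2 0.0789 (7.89%);  cumulative: 0.9211, 1


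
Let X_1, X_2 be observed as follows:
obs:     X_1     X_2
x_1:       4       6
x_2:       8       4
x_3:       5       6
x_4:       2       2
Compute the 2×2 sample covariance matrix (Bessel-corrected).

Step 1 — column means:
  mean(X_1) = (4 + 8 + 5 + 2) / 4 = 19/4 = 4.75
  mean(X_2) = (6 + 4 + 6 + 2) / 4 = 18/4 = 4.5

Step 2 — sample covariance S[i,j] = (1/(n-1)) · Σ_k (x_{k,i} - mean_i) · (x_{k,j} - mean_j), with n-1 = 3.
  S[X_1,X_1] = ((-0.75)·(-0.75) + (3.25)·(3.25) + (0.25)·(0.25) + (-2.75)·(-2.75)) / 3 = 18.75/3 = 6.25
  S[X_1,X_2] = ((-0.75)·(1.5) + (3.25)·(-0.5) + (0.25)·(1.5) + (-2.75)·(-2.5)) / 3 = 4.5/3 = 1.5
  S[X_2,X_2] = ((1.5)·(1.5) + (-0.5)·(-0.5) + (1.5)·(1.5) + (-2.5)·(-2.5)) / 3 = 11/3 = 3.6667

S is symmetric (S[j,i] = S[i,j]). Assembling:

S = [[6.25, 1.5],
 [1.5, 3.6667]]


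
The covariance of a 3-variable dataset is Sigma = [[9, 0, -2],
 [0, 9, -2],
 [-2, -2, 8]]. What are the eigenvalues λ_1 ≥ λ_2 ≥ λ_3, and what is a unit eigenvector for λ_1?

Step 1 — characteristic polynomial p(λ) = det(λI - Sigma) = λ³ - tr·λ² + c_1·λ - det, where tr = trace, c_1 = sum of the principal 2×2 minors, det = det(Sigma):
  tr = 9 + 9 + 8 = 26,
  c_1 = (9·9 - (0)²) + (9·8 - (-2)²) + (9·8 - (-2)²) = 81 + 68 + 68 = 217,
  det = 9·(9·8 - (-2)²) - (0)·((0)·8 - (-2)·(-2)) + (-2)·((0)·(-2) - 9·(-2)) = 9·(68) - (0)·(-4) + (-2)·(18) = 576.
  So p(λ) = λ³ - 26λ² + 217λ - 576.
Step 2 — look for an integer root (rational root theorem: any rational root is an integer divisor of 576). Testing λ = 9:
  p(9) = 729 - 2106 + 1953 - 576 = 0  ✓
  Dividing out (λ - 9): p(λ) = (λ - 9)(λ² - 17λ + 64).
Step 3 — remaining eigenvalues from the quadratic λ² - 17λ + 64 = 0:
  Δ = 17² - 4·64 = 289 - 256 = 33,  λ = (17 ± √33)/2 = (17 ± 5.7446)/2 ≈ 11.3723 or 5.6277.
  Sorted: λ_1 = 11.3723,  λ_2 = 9,  λ_3 = 5.6277  (check: sum = 26 = tr ✓).

Step 4 — unit eigenvector for λ_1 ≈ 11.3723: v spans the null space of (Sigma - λ_1 I), whose rows are
  r_1 = (-2.3723, 0, -2),  r_2 = (0, -2.3723, -2),  r_3 = (-2, -2, -3.3723).
  v is orthogonal to every row, so take v ∝ r_1 × r_2 = ((0)·(-2) - (-2)·(-2.3723), (-2)·(0) - (-2.3723)·(-2), (-2.3723)·(-2.3723) - (0)·(0)) ≈ (-4.7446, -4.7446, 5.6277).
  Rescale (multiply by -1 so the first nonzero entry is positive): u = (4.7446, 4.7446, -5.6277).
  ||u|| = √((4.7446)² + (4.7446)² + (-5.6277)²) = √(76.693) ≈ 8.7575,  v_1 = u/||u|| ≈ (0.5418, 0.5418, -0.6426) (||v_1|| = 1).

λ_1 = 11.3723,  λ_2 = 9,  λ_3 = 5.6277;  v_1 ≈ (0.5418, 0.5418, -0.6426)
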